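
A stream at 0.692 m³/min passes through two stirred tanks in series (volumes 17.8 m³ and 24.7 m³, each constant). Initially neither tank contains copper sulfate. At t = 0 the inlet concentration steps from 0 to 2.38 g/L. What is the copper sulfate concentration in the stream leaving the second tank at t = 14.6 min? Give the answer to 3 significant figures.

0.201 g/L

Each tank obeys Vᵢ dCᵢ/dt = Q(Cᵢ₋₁ − Cᵢ), so τᵢ = Vᵢ/Q.
τ₁ = 17.8/0.692 = 25.723 min; τ₂ = 24.7/0.692 = 35.694 min.
Solving the cascade with C₁(0)=C₂(0)=0 gives C₂(t) = C_in[1 − (τ₁ e^(−t/τ₁) − τ₂ e^(−t/τ₂))/(τ₁ − τ₂)].
At t = 14.6: e^(−t/τ₁) = 0.56689, e^(−t/τ₂) = 0.66429.
C₂ = 2.38·[1 − (25.723·0.56689 − 35.694·0.66429)/(-9.9711)] = 2.38·0.084438 = 0.20096 g/L.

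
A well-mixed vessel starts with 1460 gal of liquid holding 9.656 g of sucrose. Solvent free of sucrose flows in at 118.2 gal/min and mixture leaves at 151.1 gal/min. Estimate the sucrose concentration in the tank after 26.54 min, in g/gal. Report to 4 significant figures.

0.0002502 g/gal

Let m(t) be the amount of sucrose. Volume: V(t) = V₀ + (Q_in − Q_out) t = 1460 − 32.9000 t; V(26.54) = 586.834 gal.
Solute balance: dm/dt = 0 − Q_out C = −Q_out m/V(t).
dm/m = −Q_out dt/(V₀ − 32.9000 t); integrating gives ln(m/m₀) = −(Q_out/(Q_in−Q_out)) ln(V/V₀).
m = m₀ (V₀/V)^(Q_out/(Q_in−Q_out)) = 9.656 × (1460/586.834)^(-4.59271) = 0.146836 g.
C = m/V = 0.146836/586.834 = 0.000250217 g/gal.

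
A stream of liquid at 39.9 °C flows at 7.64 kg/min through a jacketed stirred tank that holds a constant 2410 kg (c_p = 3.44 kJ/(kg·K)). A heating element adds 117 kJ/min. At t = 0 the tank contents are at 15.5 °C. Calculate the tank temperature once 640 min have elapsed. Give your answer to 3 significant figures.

Energy balance: M c_p dT/dt = ṁ c_p (T_in − T) + 117.
τ = M/ṁ = 315.45 min; T_ss = T_in + Q̇/(ṁ c_p) = 39.9 + 117/(7.64·3.44) = 44.352 °C.
T approaches T_ss exponentially: T(t) = T_ss + (T₀ − T_ss) e^(−t/τ).
T(640) = 44.352 + (-28.852)·e^(−640/315.45) = 44.352 + (-28.852)·0.13148 = 40.558 °C.

40.6 °C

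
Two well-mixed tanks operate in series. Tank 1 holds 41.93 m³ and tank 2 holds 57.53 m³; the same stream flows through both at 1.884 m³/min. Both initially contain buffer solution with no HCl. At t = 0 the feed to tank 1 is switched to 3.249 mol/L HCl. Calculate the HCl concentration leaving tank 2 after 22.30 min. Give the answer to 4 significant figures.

0.6828 mol/L

Each tank obeys Vᵢ dCᵢ/dt = Q(Cᵢ₋₁ − Cᵢ), so τᵢ = Vᵢ/Q.
τ₁ = 41.93/1.884 = 22.2558 min; τ₂ = 57.53/1.884 = 30.5361 min.
Tank 1: C₁ = C_in(1 − e^(−t/τ₁)). Tank 2 (τ₁ ≠ τ₂): C₂ = C_in[1 − (τ₁ e^(−t/τ₁) − τ₂ e^(−t/τ₂))/(τ₁ − τ₂)].
At t = 22.30: e^(−t/τ₁) = 0.367150, e^(−t/τ₂) = 0.481772.
C₂ = 3.249·[1 − (22.2558·0.367150 − 30.5361·0.481772)/(-8.28025)] = 3.249·0.210143 = 0.682756 mol/L.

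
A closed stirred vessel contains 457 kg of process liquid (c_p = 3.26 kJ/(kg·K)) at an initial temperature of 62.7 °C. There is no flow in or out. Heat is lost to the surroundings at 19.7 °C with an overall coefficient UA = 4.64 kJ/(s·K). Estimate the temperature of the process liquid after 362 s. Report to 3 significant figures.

33.6 °C

M c_p dT/dt = −UA(T − T_amb).
dT/dt = (T_ss − T)/τ with T_ss = T_amb = 19.700 °C, τ = M c_p/UA = 457·3.26/4.64 = 321.08 s.
Solution: T(t) = T_ss + (T₀ − T_ss) e^(−t/τ).
T(362) = 19.700 + (43.000)·0.32386 = 33.626 °C.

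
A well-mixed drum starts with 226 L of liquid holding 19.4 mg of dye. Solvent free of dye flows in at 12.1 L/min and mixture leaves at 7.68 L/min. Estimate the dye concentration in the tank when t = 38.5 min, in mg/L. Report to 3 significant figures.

Let m(t) be the amount of dye. Volume: V(t) = V₀ + (Q_in − Q_out) t = 226 + 4.4200 t; V(38.5) = 396.17 L.
Solute balance: dm/dt = 0 − Q_out C = −Q_out m/V(t).
Separate: dm/m = −Q_out dt/V(t) ⇒ ln(m/m₀) = −(Q_out/(Q_in−Q_out)) ln(V/V₀).
m = m₀ (V₀/V)^(Q_out/(Q_in−Q_out)) = 19.4 × (226/396.17)^(1.7376) = 7.3153 mg.
C = m/V = 7.3153/396.17 = 0.018465 mg/L.

0.0185 mg/L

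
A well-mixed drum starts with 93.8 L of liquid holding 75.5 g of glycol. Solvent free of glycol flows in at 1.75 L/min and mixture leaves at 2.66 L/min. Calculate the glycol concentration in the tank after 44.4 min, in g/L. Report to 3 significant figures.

0.272 g/L

Total volume: dV/dt = Q_in − Q_out = -0.91000 L/min, so V(t) = 93.8 − 0.91000 t and V(44.4) = 53.396 L.
Solute balance: dm/dt = 0 − Q_out C = −Q_out m/V(t).
Separate: dm/m = −Q_out dt/V(t) ⇒ ln(m/m₀) = −(Q_out/(Q_in−Q_out)) ln(V/V₀).
m = m₀ (V₀/V)^(Q_out/(Q_in−Q_out)) = 75.5 × (93.8/53.396)^(-2.9231) = 14.544 g.
C = m/V = 14.544/53.396 = 0.27238 g/L.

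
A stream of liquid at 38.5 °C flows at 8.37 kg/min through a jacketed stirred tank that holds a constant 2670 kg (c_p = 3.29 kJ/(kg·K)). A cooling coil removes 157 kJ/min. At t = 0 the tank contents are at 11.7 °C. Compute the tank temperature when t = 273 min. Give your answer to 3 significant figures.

M c_p dT/dt = ṁ c_p (T_in − T) − Q̇.
τ = M/ṁ = 319.00 min; T_ss = T_in − Q̇/(ṁ c_p) = 38.5 − 157/(8.37·3.29) = 32.799 °C.
Integrating: T(t) = T_ss + (T₀ − T_ss) e^(−t/τ).
T(273) = 32.799 + (-21.099)·e^(−273/319.00) = 32.799 + (-21.099)·0.42494 = 23.833 °C.

23.8 °C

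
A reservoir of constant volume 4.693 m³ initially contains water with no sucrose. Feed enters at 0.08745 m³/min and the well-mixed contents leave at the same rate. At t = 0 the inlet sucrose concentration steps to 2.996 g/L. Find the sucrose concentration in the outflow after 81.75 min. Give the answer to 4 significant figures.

2.343 g/L

Unsteady species balance (constant V, well mixed): V dC/dt = Q(C_in − C).
So dC/dt = (C_in − C)/τ with τ = V/Q = 4.693/0.08745 = 53.6650 min.
Solution: C(t) = C_in + (C₀ − C_in) e^(−t/τ).
C(81.75) = 2.996 + (0 − 2.996)·e^(−81.75/53.6650) = 2.996 + (-2.99600)·0.217982 = 2.34292 g/L.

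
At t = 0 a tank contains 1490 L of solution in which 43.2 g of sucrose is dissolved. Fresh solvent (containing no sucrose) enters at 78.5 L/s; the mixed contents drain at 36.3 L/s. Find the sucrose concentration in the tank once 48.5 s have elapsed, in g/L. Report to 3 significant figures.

0.00581 g/L

Let m(t) be the amount of sucrose. Volume: V(t) = V₀ + (Q_in − Q_out) t = 1490 + 42.200 t; V(48.5) = 3536.7 L.
No sucrose enters, so dm/dt = −Q_out · (m/V).
Separate: dm/m = −Q_out dt/V(t) ⇒ ln(m/m₀) = −(Q_out/(Q_in−Q_out)) ln(V/V₀).
m = m₀ (V₀/V)^(Q_out/(Q_in−Q_out)) = 43.2 × (1490/3536.7)^(0.86019) = 20.538 g.
C = m/V = 20.538/3536.7 = 0.0058071 g/L.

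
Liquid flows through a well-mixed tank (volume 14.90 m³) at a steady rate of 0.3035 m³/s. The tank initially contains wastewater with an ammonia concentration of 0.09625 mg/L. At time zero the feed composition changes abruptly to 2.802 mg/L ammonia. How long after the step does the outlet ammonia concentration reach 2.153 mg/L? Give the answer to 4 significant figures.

70.09 s

Species balance: V dC/dt = Q(C_in − C) ⇒ τ = V/Q = 49.0939 s.
C(t) = C_in + (C₀ − C_in) e^(−t/τ). Set C = 2.153 and solve for t:
e^(−t/τ) = (C − C_in)/(C₀ − C_in) = (2.153 − 2.802)/(0.09625 − 2.802) = 0.239860
t = −τ ln(…) = 49.0939 × 1.42770 = 70.0915 s.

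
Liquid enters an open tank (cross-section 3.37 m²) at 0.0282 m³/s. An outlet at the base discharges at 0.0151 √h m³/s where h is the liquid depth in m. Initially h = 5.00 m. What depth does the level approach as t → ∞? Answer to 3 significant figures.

Mass balance (ρ constant): A dh/dt = Q_in − 0.0151 √h. At steady state dh/dt = 0:
Q_in = 0.0151 √h_ss ⇒ √h_ss = 0.0282/0.0151 = 1.8675.
h_ss = 1.8675² = 3.4877 m. (Since h₀ = 5.00 m > h_ss, the level will fall toward this value.)

3.49 m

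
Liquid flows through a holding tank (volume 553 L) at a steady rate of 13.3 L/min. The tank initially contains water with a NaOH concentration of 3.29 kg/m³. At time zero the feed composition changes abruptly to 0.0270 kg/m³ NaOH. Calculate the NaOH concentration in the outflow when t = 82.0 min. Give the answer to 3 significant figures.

Transient balance on the dissolved component: V dC/dt = Q(C_in − C).
Rewrite as dC/dt + C/τ = C_in/τ, τ = V/Q = 41.579 min.
This is linear first-order; C(t) = C_in + (C₀ − C_in) e^(−t/τ).
C(82.0) = 0.0270 + (3.29 − 0.0270)·e^(−82.0/41.579) = 0.0270 + (3.2630)·0.13916 = 0.48107 kg/m³.

0.481 kg/m³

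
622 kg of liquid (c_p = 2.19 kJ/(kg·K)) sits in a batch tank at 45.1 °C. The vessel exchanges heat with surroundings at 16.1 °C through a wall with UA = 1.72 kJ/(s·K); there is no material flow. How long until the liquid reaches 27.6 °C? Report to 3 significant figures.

M c_p dT/dt = −UA(T − T_amb).
τ = M c_p/UA = 791.97 s; T_ss = T_amb = 16.100 °C.
T(t) = T_ss + (T₀ − T_ss)e^(−t/τ); set T = 27.6:
t = −τ ln[(T − T_ss)/(T₀ − T_ss)] = −791.97 · ln(0.39655) = 732.53 s.

733 s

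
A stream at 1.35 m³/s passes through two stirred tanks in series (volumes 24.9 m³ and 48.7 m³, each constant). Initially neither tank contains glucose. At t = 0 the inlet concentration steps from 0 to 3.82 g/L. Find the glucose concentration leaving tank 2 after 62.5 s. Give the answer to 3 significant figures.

2.57 g/L

Species balance on tank i: dCᵢ/dt = (Cᵢ₋₁ − Cᵢ)/τᵢ with τᵢ = Vᵢ/Q.
τ₁ = 24.9/1.35 = 18.444 s; τ₂ = 48.7/1.35 = 36.074 s.
Solving the cascade with C₁(0)=C₂(0)=0 gives C₂(t) = C_in[1 − (τ₁ e^(−t/τ₁) − τ₂ e^(−t/τ₂))/(τ₁ − τ₂)].
At t = 62.5: e^(−t/τ₁) = 0.033757, e^(−t/τ₂) = 0.17683.
C₂ = 3.82·[1 − (18.444·0.033757 − 36.074·0.17683)/(-17.630)] = 3.82·0.67348 = 2.5727 g/L.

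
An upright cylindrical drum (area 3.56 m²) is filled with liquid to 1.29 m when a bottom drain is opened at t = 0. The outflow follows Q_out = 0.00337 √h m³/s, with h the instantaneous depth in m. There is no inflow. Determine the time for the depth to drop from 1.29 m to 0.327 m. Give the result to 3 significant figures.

Unsteady balance on liquid volume: A dh/dt = −0.00337 √h.
This is separable: 2 d(√h)/dt = −0.00337/A, so √h = √h₀ − (0.00337/(2A)) t.
t = 2A(√h₀ − √h)/0.00337 = 2·3.56·(√1.29 − √0.327)/0.00337
  = 7.1200 × (1.1358 − 0.57184) / 0.00337 = 1191.5 s.

1190 s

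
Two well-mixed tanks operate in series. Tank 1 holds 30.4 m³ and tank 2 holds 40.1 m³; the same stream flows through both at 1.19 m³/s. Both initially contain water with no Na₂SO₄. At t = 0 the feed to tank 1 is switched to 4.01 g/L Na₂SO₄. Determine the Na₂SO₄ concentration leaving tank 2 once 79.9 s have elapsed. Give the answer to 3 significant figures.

Species balance on tank i: dCᵢ/dt = (Cᵢ₋₁ − Cᵢ)/τᵢ with τᵢ = Vᵢ/Q.
τ₁ = 30.4/1.19 = 25.546 s; τ₂ = 40.1/1.19 = 33.697 s.
Tank 1: C₁ = C_in(1 − e^(−t/τ₁)). Tank 2 (τ₁ ≠ τ₂): C₂ = C_in[1 − (τ₁ e^(−t/τ₁) − τ₂ e^(−t/τ₂))/(τ₁ − τ₂)].
At t = 79.9: e^(−t/τ₁) = 0.043820, e^(−t/τ₂) = 0.093378.
C₂ = 4.01·[1 − (25.546·0.043820 − 33.697·0.093378)/(-8.1513)] = 4.01·0.75131 = 3.0127 g/L.

3.01 g/L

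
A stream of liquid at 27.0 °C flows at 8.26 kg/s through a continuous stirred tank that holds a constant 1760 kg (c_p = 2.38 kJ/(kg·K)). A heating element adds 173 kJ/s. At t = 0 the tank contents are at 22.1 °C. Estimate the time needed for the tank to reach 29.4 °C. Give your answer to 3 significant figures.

First-law balance (no shaft work): M c_p dT/dt = ṁ c_p (T_in − T) + 173.
τ = M/ṁ = 213.08 s; T_ss = T_in + Q̇/(ṁ c_p) = 35.800 °C.
T(t) = T_ss + (T₀ − T_ss) e^(−t/τ). Set T = 29.4:
e^(−t/τ) = (29.4 − 35.800)/(22.1 − 35.800) = 0.46716
t = −213.08 · ln(0.46716) = 162.17 s.

162 s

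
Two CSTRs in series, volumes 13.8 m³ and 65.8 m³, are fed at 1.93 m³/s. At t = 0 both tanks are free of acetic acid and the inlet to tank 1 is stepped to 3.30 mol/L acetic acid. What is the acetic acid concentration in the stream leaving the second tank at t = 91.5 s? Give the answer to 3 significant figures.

3.01 mol/L

Species balance on tank i: dCᵢ/dt = (Cᵢ₋₁ − Cᵢ)/τᵢ with τᵢ = Vᵢ/Q.
τ₁ = 13.8/1.93 = 7.1503 s; τ₂ = 65.8/1.93 = 34.093 s.
Tank 1: C₁ = C_in(1 − e^(−t/τ₁)). Tank 2 (τ₁ ≠ τ₂): C₂ = C_in[1 − (τ₁ e^(−t/τ₁) − τ₂ e^(−t/τ₂))/(τ₁ − τ₂)].
At t = 91.5: e^(−t/τ₁) = 2.7698e-06, e^(−t/τ₂) = 0.068302.
C₂ = 3.30·[1 − (7.1503·2.7698e-06 − 34.093·0.068302)/(-26.943)] = 3.30·0.91357 = 3.0148 mol/L.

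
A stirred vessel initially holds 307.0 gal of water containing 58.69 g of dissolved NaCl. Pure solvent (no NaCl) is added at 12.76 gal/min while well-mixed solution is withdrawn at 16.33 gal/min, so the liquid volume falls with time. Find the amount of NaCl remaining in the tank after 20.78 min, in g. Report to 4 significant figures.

16.56 g

Let m(t) be the amount of NaCl. Volume: V(t) = V₀ + (Q_in − Q_out) t = 307.0 − 3.57000 t; V(20.78) = 232.815 gal.
No NaCl enters, so dm/dt = −Q_out · (m/V).
dm/m = −Q_out dt/(V₀ − 3.57000 t); integrating gives ln(m/m₀) = −(Q_out/(Q_in−Q_out)) ln(V/V₀).
m = m₀ (V₀/V)^(Q_out/(Q_in−Q_out)) = 58.69 × (307.0/232.815)^(-4.57423) = 16.5606 g.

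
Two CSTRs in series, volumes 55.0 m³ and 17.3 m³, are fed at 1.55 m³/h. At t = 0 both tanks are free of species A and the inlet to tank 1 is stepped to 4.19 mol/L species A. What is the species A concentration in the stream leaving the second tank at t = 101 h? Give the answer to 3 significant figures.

Species balance on tank i: dCᵢ/dt = (Cᵢ₋₁ − Cᵢ)/τᵢ with τᵢ = Vᵢ/Q.
τ₁ = 55.0/1.55 = 35.484 h; τ₂ = 17.3/1.55 = 11.161 h.
Solving the cascade with C₁(0)=C₂(0)=0 gives C₂(t) = C_in[1 − (τ₁ e^(−t/τ₁) − τ₂ e^(−t/τ₂))/(τ₁ − τ₂)].
At t = 101: e^(−t/τ₁) = 0.058055, e^(−t/τ₂) = 0.00011749.
C₂ = 4.19·[1 − (35.484·0.058055 − 11.161·0.00011749)/(24.323)] = 4.19·0.91536 = 3.8354 mol/L.

3.84 mol/L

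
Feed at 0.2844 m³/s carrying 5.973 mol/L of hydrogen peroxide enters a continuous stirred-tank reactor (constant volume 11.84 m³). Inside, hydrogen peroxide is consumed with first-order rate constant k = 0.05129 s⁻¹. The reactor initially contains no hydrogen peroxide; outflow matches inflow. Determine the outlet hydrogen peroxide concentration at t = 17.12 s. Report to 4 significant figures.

Species balance: V dC/dt = Q C_in − Q C − k V C.
dC/dt = (Q/V) C_in − (Q/V + k) C; effective rate a = Q/V + k = 0.0240203 + 0.05129 = 0.0753103 s⁻¹.
C_ss = Q C_in/(Q + kV) = 1.90509 mol/L; C(t) = C_ss + (C₀ − C_ss) e^(−a t).
C(17.12) = 1.90509 + (-1.90509)·e^(−0.0753103·17.12) = 1.90509 + (-1.90509)·0.275460 = 1.38032 mol/L.

1.380 mol/L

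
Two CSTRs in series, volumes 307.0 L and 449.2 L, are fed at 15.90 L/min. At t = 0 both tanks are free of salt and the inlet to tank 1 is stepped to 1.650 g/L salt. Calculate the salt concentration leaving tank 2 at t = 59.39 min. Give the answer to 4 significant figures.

Time constants: τᵢ = Vᵢ/Q for each well-mixed tank.
τ₁ = 307.0/15.90 = 19.3082 min; τ₂ = 449.2/15.90 = 28.2516 min.
Tank 1: C₁ = C_in(1 − e^(−t/τ₁)). Tank 2 (τ₁ ≠ τ₂): C₂ = C_in[1 − (τ₁ e^(−t/τ₁) − τ₂ e^(−t/τ₂))/(τ₁ − τ₂)].
At t = 59.39: e^(−t/τ₁) = 0.0461481, e^(−t/τ₂) = 0.122189.
C₂ = 1.650·[1 − (19.3082·0.0461481 − 28.2516·0.122189)/(-8.94340)] = 1.650·0.713643 = 1.17751 g/L.

1.178 g/L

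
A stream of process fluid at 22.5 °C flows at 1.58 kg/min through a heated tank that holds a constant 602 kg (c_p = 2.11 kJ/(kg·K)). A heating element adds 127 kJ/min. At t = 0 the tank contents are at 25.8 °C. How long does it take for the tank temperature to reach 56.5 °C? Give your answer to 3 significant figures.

815 min

First-law balance (no shaft work): M c_p dT/dt = ṁ c_p (T_in − T) + 127.
τ = M/ṁ = 381.01 min; T_ss = T_in + Q̇/(ṁ c_p) = 60.595 °C.
T(t) = T_ss + (T₀ − T_ss) e^(−t/τ). Set T = 56.5:
e^(−t/τ) = (56.5 − 60.595)/(25.8 − 60.595) = 0.11768
t = −381.01 · ln(0.11768) = 815.28 min.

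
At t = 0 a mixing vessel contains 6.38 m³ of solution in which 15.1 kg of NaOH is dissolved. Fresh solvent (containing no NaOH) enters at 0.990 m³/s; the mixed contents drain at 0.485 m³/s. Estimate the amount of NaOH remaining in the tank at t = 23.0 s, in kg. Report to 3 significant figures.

5.58 kg

Total volume: dV/dt = Q_in − Q_out = 0.50500 m³/s, so V(t) = 6.38 + 0.50500 t and V(23.0) = 17.995 m³.
Solute balance: dm/dt = 0 − Q_out C = −Q_out m/V(t).
dm/m = −Q_out dt/(V₀ + 0.50500 t); integrating gives ln(m/m₀) = −(Q_out/(Q_in−Q_out)) ln(V/V₀).
m = m₀ (V₀/V)^(Q_out/(Q_in−Q_out)) = 15.1 × (6.38/17.995)^(0.96040) = 5.5780 kg.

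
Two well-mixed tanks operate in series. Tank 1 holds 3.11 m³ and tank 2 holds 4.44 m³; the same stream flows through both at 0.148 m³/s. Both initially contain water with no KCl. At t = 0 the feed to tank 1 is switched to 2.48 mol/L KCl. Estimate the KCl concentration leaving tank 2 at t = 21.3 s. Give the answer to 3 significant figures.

0.514 mol/L

Time constants: τᵢ = Vᵢ/Q for each well-mixed tank.
τ₁ = 3.11/0.148 = 21.014 s; τ₂ = 4.44/0.148 = 30.000 s.
Tank 1: C₁ = C_in(1 − e^(−t/τ₁)). Tank 2 (τ₁ ≠ τ₂): C₂ = C_in[1 − (τ₁ e^(−t/τ₁) − τ₂ e^(−t/τ₂))/(τ₁ − τ₂)].
At t = 21.3: e^(−t/τ₁) = 0.36290, e^(−t/τ₂) = 0.49164.
C₂ = 2.48·[1 − (21.014·0.36290 − 30.000·0.49164)/(-8.9865)] = 2.48·0.20730 = 0.51411 mol/L.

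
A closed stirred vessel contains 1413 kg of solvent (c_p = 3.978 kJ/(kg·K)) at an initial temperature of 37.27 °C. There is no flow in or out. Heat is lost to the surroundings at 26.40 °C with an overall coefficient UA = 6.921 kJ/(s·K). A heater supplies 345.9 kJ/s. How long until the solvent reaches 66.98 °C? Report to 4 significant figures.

1158 s

Lumped-capacitance energy balance: M c_p dT/dt = UA(T_amb − T) + Q̇.
τ = M c_p/UA = 812.153 s; T_ss = T_amb + Q̇/UA = 26.40 + 345.9/6.921 = 76.3783 °C.
T(t) = T_ss + (T₀ − T_ss)e^(−t/τ); set T = 66.98:
t = −τ ln[(T − T_ss)/(T₀ − T_ss)] = −812.153 · ln(0.240315) = 1157.97 s.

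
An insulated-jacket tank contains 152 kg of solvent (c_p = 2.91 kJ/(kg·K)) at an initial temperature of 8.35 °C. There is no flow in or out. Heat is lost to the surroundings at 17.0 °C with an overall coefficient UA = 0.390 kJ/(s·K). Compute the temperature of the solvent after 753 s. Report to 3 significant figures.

12.5 °C

M c_p dT/dt = −UA(T − T_amb).
dT/dt = (T_ss − T)/τ with T_ss = T_amb = 17.000 °C, τ = M c_p/UA = 152·2.91/0.390 = 1134.2 s.
Solution: T(t) = T_ss + (T₀ − T_ss) e^(−t/τ).
T(753) = 17.000 + (-8.6500)·0.51482 = 12.547 °C.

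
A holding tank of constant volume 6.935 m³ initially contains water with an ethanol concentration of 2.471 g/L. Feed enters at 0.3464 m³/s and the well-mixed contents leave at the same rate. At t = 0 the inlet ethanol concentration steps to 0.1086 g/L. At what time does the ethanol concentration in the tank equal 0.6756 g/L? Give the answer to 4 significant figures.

28.57 s

Species balance on the tank: V dC/dt = Q(C_in − C), so τ = V/Q = 20.0202 s.
C(t) = C_in + (C₀ − C_in) e^(−t/τ). Set C = 0.6756 and solve for t:
e^(−t/τ) = (C − C_in)/(C₀ − C_in) = (0.6756 − 0.1086)/(2.471 − 0.1086) = 0.240010
t = −τ ln(…) = 20.0202 × 1.42707 = 28.5703 s.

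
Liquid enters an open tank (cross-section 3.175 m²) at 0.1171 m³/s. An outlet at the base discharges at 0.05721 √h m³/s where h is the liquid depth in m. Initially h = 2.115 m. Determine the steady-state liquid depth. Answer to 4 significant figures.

A dh/dt = Q_in − 0.05721 √h. Steady state requires inflow = outflow:
Q_in = 0.05721 √h_ss ⇒ √h_ss = 0.1171/0.05721 = 2.04684.
h_ss = 2.04684² = 4.18957 m. (Since h₀ = 2.115 m < h_ss, the level will rise toward this value.)

4.190 m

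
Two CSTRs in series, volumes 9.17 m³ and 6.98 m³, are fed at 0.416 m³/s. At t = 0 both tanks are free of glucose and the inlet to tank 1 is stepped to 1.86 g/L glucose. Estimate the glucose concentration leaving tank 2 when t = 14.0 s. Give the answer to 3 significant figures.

Each tank obeys Vᵢ dCᵢ/dt = Q(Cᵢ₋₁ − Cᵢ), so τᵢ = Vᵢ/Q.
τ₁ = 9.17/0.416 = 22.043 s; τ₂ = 6.98/0.416 = 16.779 s.
Solving the cascade with C₁(0)=C₂(0)=0 gives C₂(t) = C_in[1 − (τ₁ e^(−t/τ₁) − τ₂ e^(−t/τ₂))/(τ₁ − τ₂)].
At t = 14.0: e^(−t/τ₁) = 0.52987, e^(−t/τ₂) = 0.43414.
C₂ = 1.86·[1 − (22.043·0.52987 − 16.779·0.43414)/(5.2644)] = 1.86·0.16500 = 0.30691 g/L.

0.307 g/L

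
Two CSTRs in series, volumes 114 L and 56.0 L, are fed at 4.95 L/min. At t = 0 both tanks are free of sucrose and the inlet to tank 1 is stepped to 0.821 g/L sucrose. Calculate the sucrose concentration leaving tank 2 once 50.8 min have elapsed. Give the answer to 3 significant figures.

0.652 g/L

Time constants: τᵢ = Vᵢ/Q for each well-mixed tank.
τ₁ = 114/4.95 = 23.030 min; τ₂ = 56.0/4.95 = 11.313 min.
Solving the cascade with C₁(0)=C₂(0)=0 gives C₂(t) = C_in[1 − (τ₁ e^(−t/τ₁) − τ₂ e^(−t/τ₂))/(τ₁ − τ₂)].
At t = 50.8: e^(−t/τ₁) = 0.11016, e^(−t/τ₂) = 0.011217.
C₂ = 0.821·[1 − (23.030·0.11016 − 11.313·0.011217)/(11.717)] = 0.821·0.79430 = 0.65212 g/L.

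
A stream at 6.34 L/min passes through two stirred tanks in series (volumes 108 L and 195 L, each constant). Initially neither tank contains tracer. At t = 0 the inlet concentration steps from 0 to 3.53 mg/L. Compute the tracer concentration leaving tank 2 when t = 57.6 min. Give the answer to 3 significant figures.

Time constants: τᵢ = Vᵢ/Q for each well-mixed tank.
τ₁ = 108/6.34 = 17.035 min; τ₂ = 195/6.34 = 30.757 min.
Tank 1: C₁ = C_in(1 − e^(−t/τ₁)). Tank 2 (τ₁ ≠ τ₂): C₂ = C_in[1 − (τ₁ e^(−t/τ₁) − τ₂ e^(−t/τ₂))/(τ₁ − τ₂)].
At t = 57.6: e^(−t/τ₁) = 0.034002, e^(−t/τ₂) = 0.15370.
C₂ = 3.53·[1 − (17.035·0.034002 − 30.757·0.15370)/(-13.722)] = 3.53·0.69770 = 2.4629 mg/L.

2.46 mg/L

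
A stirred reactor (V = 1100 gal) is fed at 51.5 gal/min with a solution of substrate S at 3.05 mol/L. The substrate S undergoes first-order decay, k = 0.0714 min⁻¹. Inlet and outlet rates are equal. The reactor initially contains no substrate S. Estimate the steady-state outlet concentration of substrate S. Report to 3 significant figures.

1.21 mol/L

Species balance: V dC/dt = Q C_in − Q C − k V C.
At steady state: 0 = Q C_in − (Q + kV) C_ss, so C_ss = Q C_in/(Q + kV).
C_ss = 51.5·3.05/(51.5 + 0.0714·1100) = 157.07/130.04 = 1.2079 mol/L.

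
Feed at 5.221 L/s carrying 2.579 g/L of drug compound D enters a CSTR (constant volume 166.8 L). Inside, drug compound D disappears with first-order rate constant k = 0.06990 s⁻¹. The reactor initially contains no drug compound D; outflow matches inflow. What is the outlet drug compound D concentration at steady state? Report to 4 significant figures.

0.7977 g/L

Accumulation = in − out − consumed: V dC/dt = Q C_in − Q C − k V C.
Steady state (dC/dt = 0): C_ss = Q C_in/(Q + kV) = C_in/(1 + kV/Q).
C_ss = 5.221·2.579/(5.221 + 0.06990·166.8) = 13.4650/16.8803 = 0.797672 g/L.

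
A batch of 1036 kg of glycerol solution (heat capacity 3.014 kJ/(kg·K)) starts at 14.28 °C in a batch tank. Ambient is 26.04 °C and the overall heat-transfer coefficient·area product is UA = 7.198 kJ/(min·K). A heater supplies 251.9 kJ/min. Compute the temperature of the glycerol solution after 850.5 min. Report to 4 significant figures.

54.45 °C

Lumped-capacitance energy balance: M c_p dT/dt = UA(T_amb − T) + Q̇.
dT/dt = (T_ss − T)/τ with T_ss = T_amb + Q̇/UA = 26.04 + 251.9/7.198 = 61.0358 °C, τ = M c_p/UA = 1036·3.014/7.198 = 433.802 min.
Integrating: T(t) = T_ss + (T₀ − T_ss) e^(−t/τ).
T(850.5) = 61.0358 + (-46.7558)·0.140778 = 54.4537 °C.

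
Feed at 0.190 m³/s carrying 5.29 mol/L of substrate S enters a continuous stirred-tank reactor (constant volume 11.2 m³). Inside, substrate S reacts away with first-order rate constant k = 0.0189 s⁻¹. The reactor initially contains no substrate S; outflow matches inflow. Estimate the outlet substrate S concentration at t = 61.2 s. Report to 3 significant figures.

2.22 mol/L

Species balance: V dC/dt = Q C_in − Q C − k V C.
dC/dt = (Q/V) C_in − (Q/V + k) C; effective rate a = Q/V + k = 0.016964 + 0.0189 = 0.035864 s⁻¹.
C_ss = Q C_in/(Q + kV) = 2.5022 mol/L; C(t) = C_ss + (C₀ − C_ss) e^(−a t).
C(61.2) = 2.5022 + (-2.5022)·e^(−0.035864·61.2) = 2.5022 + (-2.5022)·0.11137 = 2.2236 mol/L.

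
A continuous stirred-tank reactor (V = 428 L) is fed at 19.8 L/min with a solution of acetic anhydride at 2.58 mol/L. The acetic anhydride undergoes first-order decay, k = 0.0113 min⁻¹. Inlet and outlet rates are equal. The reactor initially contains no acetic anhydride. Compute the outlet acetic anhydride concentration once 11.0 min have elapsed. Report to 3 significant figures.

Accumulation = in − out − consumed: V dC/dt = Q C_in − Q C − k V C.
This is linear with rate a = Q/V + k = 0.057562 min⁻¹.
C_ss = Q C_in/(Q + kV) = 2.0735 mol/L; C(t) = C_ss + (C₀ − C_ss) e^(−a t).
C(11.0) = 2.0735 + (-2.0735)·e^(−0.057562·11.0) = 2.0735 + (-2.0735)·0.53090 = 0.97268 mol/L.

0.973 mol/L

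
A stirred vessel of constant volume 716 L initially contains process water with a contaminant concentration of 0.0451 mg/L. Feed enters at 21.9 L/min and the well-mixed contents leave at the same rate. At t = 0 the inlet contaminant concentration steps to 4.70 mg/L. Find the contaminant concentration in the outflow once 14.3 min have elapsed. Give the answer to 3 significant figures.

Species balance on the tank: V dC/dt = Q(C_in − C).
So dC/dt = (C_in − C)/τ with τ = V/Q = 716/21.9 = 32.694 min.
Integrating: C(t) = C_in + (C₀ − C_in) e^(−t/τ).
C(14.3) = 4.70 + (0.0451 − 4.70)·e^(−14.3/32.694) = 4.70 + (-4.6549)·0.64572 = 1.6942 mg/L.

1.69 mg/L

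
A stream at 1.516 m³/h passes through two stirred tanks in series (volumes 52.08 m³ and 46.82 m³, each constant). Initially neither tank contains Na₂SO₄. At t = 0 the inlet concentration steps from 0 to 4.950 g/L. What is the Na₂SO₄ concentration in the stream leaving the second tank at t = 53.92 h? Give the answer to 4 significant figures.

2.437 g/L

Species balance on tank i: dCᵢ/dt = (Cᵢ₋₁ − Cᵢ)/τᵢ with τᵢ = Vᵢ/Q.
τ₁ = 52.08/1.516 = 34.3536 h; τ₂ = 46.82/1.516 = 30.8839 h.
Solving the cascade with C₁(0)=C₂(0)=0 gives C₂(t) = C_in[1 − (τ₁ e^(−t/τ₁) − τ₂ e^(−t/τ₂))/(τ₁ − τ₂)].
At t = 53.92: e^(−t/τ₁) = 0.208137, e^(−t/τ₂) = 0.174489.
C₂ = 4.950·[1 − (34.3536·0.208137 − 30.8839·0.174489)/(3.46966)] = 4.950·0.492362 = 2.43719 g/L.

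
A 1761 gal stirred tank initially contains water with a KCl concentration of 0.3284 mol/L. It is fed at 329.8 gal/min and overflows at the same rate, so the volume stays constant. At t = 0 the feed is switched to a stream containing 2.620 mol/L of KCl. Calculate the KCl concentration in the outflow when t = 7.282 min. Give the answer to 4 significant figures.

2.034 mol/L

Transient balance on the dissolved component: V dC/dt = Q(C_in − C).
Rewrite as dC/dt + C/τ = C_in/τ, τ = V/Q = 5.33960 min.
Integrating: C(t) = C_in + (C₀ − C_in) e^(−t/τ).
C(7.282) = 2.620 + (0.3284 − 2.620)·e^(−7.282/5.33960) = 2.620 + (-2.29160)·0.255694 = 2.03405 mol/L.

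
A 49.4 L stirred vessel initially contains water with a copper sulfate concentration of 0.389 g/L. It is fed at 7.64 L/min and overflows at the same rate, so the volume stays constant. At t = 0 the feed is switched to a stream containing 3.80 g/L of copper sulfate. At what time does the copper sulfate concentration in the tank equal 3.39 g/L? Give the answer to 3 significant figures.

Species balance: V dC/dt = Q(C_in − C) ⇒ τ = V/Q = 6.4660 min.
C(t) = C_in + (C₀ − C_in) e^(−t/τ). Set C = 3.39 and solve for t:
e^(−t/τ) = (C − C_in)/(C₀ − C_in) = (3.39 − 3.80)/(0.389 − 3.80) = 0.12020
t = −τ ln(…) = 6.4660 × 2.1186 = 13.699 min.

13.7 min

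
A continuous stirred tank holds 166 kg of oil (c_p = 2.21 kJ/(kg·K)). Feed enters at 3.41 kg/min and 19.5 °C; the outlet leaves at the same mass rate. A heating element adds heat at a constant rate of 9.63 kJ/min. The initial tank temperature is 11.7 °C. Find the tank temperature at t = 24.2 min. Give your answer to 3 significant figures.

M c_p dT/dt = ṁ c_p (T_in − T) + Q̇.
Rearrange: dT/dt = (T_ss − T)/τ with τ = M/ṁ = 48.680 min and T_ss = T_in + Q̇/(ṁ c_p) = 20.778 °C.
T approaches T_ss exponentially: T(t) = T_ss + (T₀ − T_ss) e^(−t/τ).
T(24.2) = 20.778 + (-9.0778)·e^(−24.2/48.680) = 20.778 + (-9.0778)·0.60828 = 15.256 °C.

15.3 °C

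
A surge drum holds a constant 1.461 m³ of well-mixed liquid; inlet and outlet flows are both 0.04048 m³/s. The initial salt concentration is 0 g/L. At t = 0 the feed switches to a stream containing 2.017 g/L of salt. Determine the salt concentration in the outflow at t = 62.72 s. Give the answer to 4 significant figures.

Unsteady species balance (constant V, well mixed): V dC/dt = Q(C_in − C).
Time constant τ = V/Q = 1.461/0.04048 = 36.0919 s.
C approaches C_in exponentially: C(t) = C_in + (C₀ − C_in) e^(−t/τ).
C(62.72) = 2.017 + (0 − 2.017)·e^(−62.72/36.0919) = 2.017 + (-2.01700)·0.175909 = 1.66219 g/L.

1.662 g/L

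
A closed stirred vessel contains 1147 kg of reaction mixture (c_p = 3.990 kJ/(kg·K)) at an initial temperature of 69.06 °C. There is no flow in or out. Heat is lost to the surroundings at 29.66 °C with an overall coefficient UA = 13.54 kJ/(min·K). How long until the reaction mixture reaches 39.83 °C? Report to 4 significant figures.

457.8 min

Unsteady energy balance on the tank contents: M c_p dT/dt = −UA(T − T_amb).
τ = M c_p/UA = 338.001 min; T_ss = T_amb = 29.6600 °C.
T(t) = T_ss + (T₀ − T_ss)e^(−t/τ); set T = 39.83:
t = −τ ln[(T − T_ss)/(T₀ − T_ss)] = −338.001 · ln(0.258122) = 457.762 min.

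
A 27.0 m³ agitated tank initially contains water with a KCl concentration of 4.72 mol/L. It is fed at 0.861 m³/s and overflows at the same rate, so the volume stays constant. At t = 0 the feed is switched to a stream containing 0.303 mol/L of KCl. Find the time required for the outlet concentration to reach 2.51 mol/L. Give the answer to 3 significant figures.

21.8 s

Transient balance on the dissolved component: V dC/dt = Q(C_in − C), so τ = V/Q = 31.359 s.
C(t) = C_in + (C₀ − C_in) e^(−t/τ). Set C = 2.51 and solve for t:
e^(−t/τ) = (C − C_in)/(C₀ − C_in) = (2.51 − 0.303)/(4.72 − 0.303) = 0.49966
t = −τ ln(…) = 31.359 × 0.69383 = 21.758 s.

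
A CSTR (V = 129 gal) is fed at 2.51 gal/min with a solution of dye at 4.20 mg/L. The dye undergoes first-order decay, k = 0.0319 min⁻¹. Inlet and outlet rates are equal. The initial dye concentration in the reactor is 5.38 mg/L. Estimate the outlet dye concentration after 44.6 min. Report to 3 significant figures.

1.97 mg/L

V dC/dt = Q(C_in − C) − k V C.
dC/dt = (Q/V) C_in − (Q/V + k) C; effective rate a = Q/V + k = 0.019457 + 0.0319 = 0.051357 min⁻¹.
C_ss = Q C_in/(Q + kV) = 1.5912 mg/L; C(t) = C_ss + (C₀ − C_ss) e^(−a t).
C(44.6) = 1.5912 + (3.7888)·e^(−0.051357·44.6) = 1.5912 + (3.7888)·0.10121 = 1.9747 mg/L.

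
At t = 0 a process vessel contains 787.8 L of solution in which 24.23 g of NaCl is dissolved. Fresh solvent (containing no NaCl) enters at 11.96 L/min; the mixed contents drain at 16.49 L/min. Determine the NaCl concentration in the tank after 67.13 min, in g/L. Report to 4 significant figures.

0.008485 g/L

Total volume: dV/dt = Q_in − Q_out = -4.53000 L/min, so V(t) = 787.8 − 4.53000 t and V(67.13) = 483.701 L.
Solute balance: dm/dt = 0 − Q_out C = −Q_out m/V(t).
Separate: dm/m = −Q_out dt/V(t) ⇒ ln(m/m₀) = −(Q_out/(Q_in−Q_out)) ln(V/V₀).
m = m₀ (V₀/V)^(Q_out/(Q_in−Q_out)) = 24.23 × (787.8/483.701)^(-3.64018) = 4.10414 g.
C = m/V = 4.10414/483.701 = 0.00848487 g/L.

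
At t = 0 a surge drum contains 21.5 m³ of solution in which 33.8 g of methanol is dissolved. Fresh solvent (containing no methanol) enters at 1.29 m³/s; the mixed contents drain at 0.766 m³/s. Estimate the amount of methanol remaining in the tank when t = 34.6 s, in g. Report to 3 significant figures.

13.8 g

Let m(t) be the amount of methanol. Volume: V(t) = V₀ + (Q_in − Q_out) t = 21.5 + 0.52400 t; V(34.6) = 39.630 m³.
Solute balance: dm/dt = 0 − Q_out C = −Q_out m/V(t).
Separate: dm/m = −Q_out dt/V(t) ⇒ ln(m/m₀) = −(Q_out/(Q_in−Q_out)) ln(V/V₀).
m = m₀ (V₀/V)^(Q_out/(Q_in−Q_out)) = 33.8 × (21.5/39.630)^(1.4618) = 13.825 g.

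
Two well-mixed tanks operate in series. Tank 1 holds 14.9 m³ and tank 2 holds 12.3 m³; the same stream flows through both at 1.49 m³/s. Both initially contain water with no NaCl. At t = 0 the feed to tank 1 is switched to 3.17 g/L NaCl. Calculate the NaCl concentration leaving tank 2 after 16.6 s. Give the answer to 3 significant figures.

1.72 g/L

Time constants: τᵢ = Vᵢ/Q for each well-mixed tank.
τ₁ = 14.9/1.49 = 10.000 s; τ₂ = 12.3/1.49 = 8.2550 s.
Tank 1: C₁ = C_in(1 − e^(−t/τ₁)). Tank 2 (τ₁ ≠ τ₂): C₂ = C_in[1 − (τ₁ e^(−t/τ₁) − τ₂ e^(−t/τ₂))/(τ₁ − τ₂)].
At t = 16.6: e^(−t/τ₁) = 0.19014, e^(−t/τ₂) = 0.13387.
C₂ = 3.17·[1 − (10.000·0.19014 − 8.2550·0.13387)/(1.7450)] = 3.17·0.54366 = 1.7234 g/L.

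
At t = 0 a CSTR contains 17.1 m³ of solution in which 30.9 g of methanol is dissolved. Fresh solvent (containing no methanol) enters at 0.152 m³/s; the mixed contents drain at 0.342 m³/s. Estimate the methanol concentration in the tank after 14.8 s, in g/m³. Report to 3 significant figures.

Total volume: dV/dt = Q_in − Q_out = -0.19000 m³/s, so V(t) = 17.1 − 0.19000 t and V(14.8) = 14.288 m³.
Species balance (pure solvent in): dm/dt = −Q_out · m/V(t).
Separate: dm/m = −Q_out dt/V(t) ⇒ ln(m/m₀) = −(Q_out/(Q_in−Q_out)) ln(V/V₀).
m = m₀ (V₀/V)^(Q_out/(Q_in−Q_out)) = 30.9 × (17.1/14.288)^(-1.8000) = 22.362 g.
C = m/V = 22.362/14.288 = 1.5651 g/m³.

1.57 g/m³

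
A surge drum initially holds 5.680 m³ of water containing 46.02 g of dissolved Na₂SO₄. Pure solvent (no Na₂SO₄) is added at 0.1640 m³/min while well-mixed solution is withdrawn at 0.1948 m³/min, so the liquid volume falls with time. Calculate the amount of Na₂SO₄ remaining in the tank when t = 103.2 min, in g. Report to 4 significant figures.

Total volume: dV/dt = Q_in − Q_out = -0.0308000 m³/min, so V(t) = 5.680 − 0.0308000 t and V(103.2) = 2.50144 m³.
No Na₂SO₄ enters, so dm/dt = −Q_out · (m/V).
dm/m = −Q_out dt/(V₀ − 0.0308000 t); integrating gives ln(m/m₀) = −(Q_out/(Q_in−Q_out)) ln(V/V₀).
m = m₀ (V₀/V)^(Q_out/(Q_in−Q_out)) = 46.02 × (5.680/2.50144)^(-6.32468) = 0.257254 g.

0.2573 g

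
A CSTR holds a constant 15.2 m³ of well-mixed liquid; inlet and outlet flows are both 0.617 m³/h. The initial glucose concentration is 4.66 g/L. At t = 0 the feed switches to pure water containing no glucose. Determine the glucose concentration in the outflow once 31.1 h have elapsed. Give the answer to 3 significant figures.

1.32 g/L

Mass balance on the solute (V constant): V dC/dt = Q(C_in − C).
Time constant τ = V/Q = 15.2/0.617 = 24.635 h.
This is linear first-order; C(t) = C_in + (C₀ − C_in) e^(−t/τ).
C(31.1) = 0 + (4.66 − 0)·e^(−31.1/24.635) = 0 + (4.6600)·0.28297 = 1.3186 g/L.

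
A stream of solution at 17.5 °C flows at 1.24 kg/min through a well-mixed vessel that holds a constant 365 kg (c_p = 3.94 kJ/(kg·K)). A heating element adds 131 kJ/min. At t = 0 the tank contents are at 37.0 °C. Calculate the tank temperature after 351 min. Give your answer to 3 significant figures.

First-law balance (no shaft work): M c_p dT/dt = ṁ c_p (T_in − T) + 131.
τ = M/ṁ = 294.35 min; T_ss = T_in + Q̇/(ṁ c_p) = 17.5 + 131/(1.24·3.94) = 44.313 °C.
Solution: T(t) = T_ss + (T₀ − T_ss) e^(−t/τ).
T(351) = 44.313 + (-7.3135)·e^(−351/294.35) = 44.313 + (-7.3135)·0.30348 = 42.094 °C.

42.1 °C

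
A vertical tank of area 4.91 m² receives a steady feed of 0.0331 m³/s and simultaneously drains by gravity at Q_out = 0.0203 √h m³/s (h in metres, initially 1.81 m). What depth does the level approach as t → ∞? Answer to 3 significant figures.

2.66 m

A dh/dt = Q_in − 0.0203 √h. Steady state requires inflow = outflow:
Q_in = 0.0203 √h_ss ⇒ √h_ss = 0.0331/0.0203 = 1.6305.
h_ss = 1.6305² = 2.6587 m. (Since h₀ = 1.81 m < h_ss, the level will rise toward this value.)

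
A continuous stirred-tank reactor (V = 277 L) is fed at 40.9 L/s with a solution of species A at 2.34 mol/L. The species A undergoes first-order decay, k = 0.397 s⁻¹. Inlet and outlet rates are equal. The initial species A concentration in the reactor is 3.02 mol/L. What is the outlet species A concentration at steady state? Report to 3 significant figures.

Species balance: V dC/dt = Q C_in − Q C − k V C.
Steady state (dC/dt = 0): C_ss = Q C_in/(Q + kV) = C_in/(1 + kV/Q).
C_ss = 40.9·2.34/(40.9 + 0.397·277) = 95.706/150.87 = 0.63436 mol/L.

0.634 mol/L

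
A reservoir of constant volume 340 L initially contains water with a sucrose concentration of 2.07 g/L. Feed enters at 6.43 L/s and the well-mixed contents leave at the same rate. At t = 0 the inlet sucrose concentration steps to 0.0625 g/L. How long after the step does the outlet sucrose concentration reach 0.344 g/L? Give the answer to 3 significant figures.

Species balance: V dC/dt = Q(C_in − C) ⇒ τ = V/Q = 52.877 s.
C(t) = C_in + (C₀ − C_in) e^(−t/τ). Set C = 0.344 and solve for t:
e^(−t/τ) = (C − C_in)/(C₀ − C_in) = (0.344 − 0.0625)/(2.07 − 0.0625) = 0.14022
t = −τ ln(…) = 52.877 × 1.9645 = 103.88 s.

104 s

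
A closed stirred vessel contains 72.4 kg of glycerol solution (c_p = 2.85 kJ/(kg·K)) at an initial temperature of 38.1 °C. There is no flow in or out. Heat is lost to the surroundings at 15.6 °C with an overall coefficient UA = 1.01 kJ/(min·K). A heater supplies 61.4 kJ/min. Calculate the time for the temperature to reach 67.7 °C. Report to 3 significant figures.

303 min

Lumped-capacitance energy balance: M c_p dT/dt = UA(T_amb − T) + Q̇.
τ = M c_p/UA = 204.30 min; T_ss = T_amb + Q̇/UA = 15.6 + 61.4/1.01 = 76.392 °C.
T(t) = T_ss + (T₀ − T_ss)e^(−t/τ); set T = 67.7:
t = −τ ln[(T − T_ss)/(T₀ − T_ss)] = −204.30 · ln(0.22699) = 302.94 min.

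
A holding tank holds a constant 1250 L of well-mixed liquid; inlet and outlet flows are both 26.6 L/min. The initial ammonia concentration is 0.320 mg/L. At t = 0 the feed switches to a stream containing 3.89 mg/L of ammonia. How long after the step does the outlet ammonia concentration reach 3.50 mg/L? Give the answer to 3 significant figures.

Transient balance on the dissolved component: V dC/dt = Q(C_in − C), so τ = V/Q = 46.992 min.
C(t) = C_in + (C₀ − C_in) e^(−t/τ). Set C = 3.50 and solve for t:
e^(−t/τ) = (C − C_in)/(C₀ − C_in) = (3.50 − 3.89)/(0.320 − 3.89) = 0.10924
t = −τ ln(…) = 46.992 × 2.2142 = 104.05 min.

104 min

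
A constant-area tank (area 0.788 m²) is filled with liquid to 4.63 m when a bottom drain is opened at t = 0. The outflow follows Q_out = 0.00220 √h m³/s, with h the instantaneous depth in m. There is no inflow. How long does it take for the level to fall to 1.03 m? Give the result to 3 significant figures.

A dh/dt = −Q_out = −0.00220 √h.
∫ h^(−1/2) dh = −(0.00220/A) ∫ dt, giving 2√h = 2√h₀ − (0.00220/A) t.
t = 2A(√h₀ − √h)/0.00220 = 2·0.788·(√4.63 − √1.03)/0.00220
  = 1.5760 × (2.1517 − 1.0149) / 0.00220 = 814.40 s.

814 s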